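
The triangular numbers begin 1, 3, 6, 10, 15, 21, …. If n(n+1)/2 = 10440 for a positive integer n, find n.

144

Set n(n+1)/2 = 10440, giving n² + n − 20880 = 0.
The discriminant is 1 + 8·10440 = 83521, and √83521 = 289.
So n = (-1 + 289) / 2 = 288/2 = 144.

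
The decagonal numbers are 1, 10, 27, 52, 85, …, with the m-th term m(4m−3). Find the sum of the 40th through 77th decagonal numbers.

Σ i(4i−3) = 4Σi² − 3Σi over i = 40..77.
Σi = 3003 − 780 = 2223 and Σi² = 155155 − 20540 = 134615.
4·134615 − 3·2223 = 531791.

531791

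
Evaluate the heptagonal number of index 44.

The 44th heptagonal number is n(5n−3)/2 with n = 44.
44·(5·44 − 3)/2 = 44·217/2 = 4774.

4774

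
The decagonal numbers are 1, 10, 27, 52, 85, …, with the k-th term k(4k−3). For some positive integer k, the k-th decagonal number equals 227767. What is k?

Set n(4n−3) = 227767, giving 4n² − 3n − 227767 = 0.
The discriminant is 9 + 16·227767 = 3644281, and √3644281 = 1909.
So n = (3 + 1909) / 8 = 1912/8 = 239.
Check: 239·(4·239 − 3) = 227767. ✓

239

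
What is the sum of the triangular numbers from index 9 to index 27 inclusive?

Σ i(i+1)/2 = (Σi² + Σi) / 2 over i = 9..27.
Σi = 378 − 36 = 342 and Σi² = 6930 − 204 = 6726.
(1·6726 + 1·342) / 2 = 7068/2 = 3534.

3534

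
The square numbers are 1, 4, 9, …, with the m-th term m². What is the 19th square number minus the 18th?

n² − (n−1)² = 2n − 1, so 19² − 18² = 2·19 − 1 = 37.

37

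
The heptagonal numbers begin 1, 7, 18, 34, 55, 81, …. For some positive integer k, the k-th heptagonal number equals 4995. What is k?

45

Set n(5n−3)/2 = 4995, giving 5n² − 3n − 9990 = 0.
The discriminant is 9 + 40·4995 = 199809, and √199809 = 447.
So n = (3 + 447) / 10 = 450/10 = 45.
Check: 45·(5·45 − 3)/2 = 4995. ✓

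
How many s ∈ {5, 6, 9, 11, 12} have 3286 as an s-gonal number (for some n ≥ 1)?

s = 5: P(5, 46) = 3151 and P(5, 47) = 3290; 3286 is not s-gonal.
s = 6: P(6, 40) = 3160 and P(6, 41) = 3321; 3286 is not s-gonal.
s = 9: P(9, 31) = 3286. ✓
s = 11: P(11, 27) = 3186 and P(11, 28) = 3430; 3286 is not s-gonal.
s = 12: P(12, 26) = 3276 and P(12, 27) = 3537; 3286 is not s-gonal.
Hits: s ∈ {9} → 1.

1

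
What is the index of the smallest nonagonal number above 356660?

Solve n(7n−5)/2 > 356660 for integer n.
The largest n with value ≤ 356660 is 319 (since 355366 ≤ 356660 < 357600), so the first above is n = 320, value 357600.

320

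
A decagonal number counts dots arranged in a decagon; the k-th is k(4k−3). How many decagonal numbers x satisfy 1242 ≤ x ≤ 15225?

45

The n-th decagonal number is n(4n−3).
Smallest index with value ≥ 1242: n = 18 (giving 1242).
Largest index with value ≤ 15225: n = 62 (giving 15190).
Indices 18 through 62: 45 terms.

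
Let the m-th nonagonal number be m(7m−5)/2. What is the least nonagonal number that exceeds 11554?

Solve n(7n−5)/2 > 11554 for integer n.
The largest n with value ≤ 11554 is 57 (since 11229 ≤ 11554 < 11629), so the first above is n = 58, value 11629.

11629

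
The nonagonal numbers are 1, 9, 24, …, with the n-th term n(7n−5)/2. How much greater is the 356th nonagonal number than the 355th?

Consecutive nonagonal numbers differ by 7n − 6: here 7·356 − 6 = 2486.

2486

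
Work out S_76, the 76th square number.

The 76th square number is n² with n = 76.
76² = 5776.

5776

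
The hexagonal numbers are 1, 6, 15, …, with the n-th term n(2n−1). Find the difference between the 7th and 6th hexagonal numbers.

Consecutive hexagonal numbers differ by 4n − 3: here 4·7 − 3 = 25.

25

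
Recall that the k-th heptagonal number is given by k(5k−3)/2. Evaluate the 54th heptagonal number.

The 54th heptagonal number is n(5n−3)/2 with n = 54.
54·(5·54 − 3)/2 = 54·267/2 = 7209.

7209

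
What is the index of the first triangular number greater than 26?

7

Solve n(n+1)/2 > 26 for integer n.
The largest n with value ≤ 26 is 6 (since 21 ≤ 26 < 28), so the first above is n = 7, value 28.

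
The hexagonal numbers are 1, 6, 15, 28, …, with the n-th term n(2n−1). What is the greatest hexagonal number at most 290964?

Solve n(2n−1) ≤ 290964 for integer n.
n = 381 gives 289941 ≤ 290964, while n = 382 gives 291466 > 290964; so the answer is 289941.

289941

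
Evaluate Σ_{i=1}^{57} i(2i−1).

Σ i(2i−1) = 2Σi² − Σi over i = 1..57.
Σi = 1653 and Σi² = 63365.
2·63365 − 1·1653 = 125077.

125077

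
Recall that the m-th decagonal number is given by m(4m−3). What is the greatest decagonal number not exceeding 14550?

Solve n(4n−3) ≤ 14550 for integer n.
n = 60 gives 14220 ≤ 14550, while n = 61 gives 14701 > 14550; so the answer is 14220.

14220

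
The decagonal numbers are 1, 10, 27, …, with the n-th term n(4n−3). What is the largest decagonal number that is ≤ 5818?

5662

Solve n(4n−3) ≤ 5818 for integer n.
n = 38 gives 5662 ≤ 5818, while n = 39 gives 5967 > 5818; so the answer is 5662.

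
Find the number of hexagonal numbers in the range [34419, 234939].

211

The n-th hexagonal number is n(2n−1).
Smallest index with value ≥ 34419: n = 132 (giving 34716).
Largest index with value ≤ 234939: n = 342 (giving 233586).
Indices 132 through 342: 211 terms.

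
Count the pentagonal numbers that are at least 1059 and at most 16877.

80

The n-th pentagonal number is n(3n−1)/2.
Smallest index with value ≥ 1059: n = 27 (giving 1080).
Largest index with value ≤ 16877: n = 106 (giving 16801).
Indices 27 through 106: 80 terms.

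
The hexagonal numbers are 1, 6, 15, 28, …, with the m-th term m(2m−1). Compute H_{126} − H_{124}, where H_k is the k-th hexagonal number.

998

126·(2·126 − 1) = 31626 and 124·(2·124 − 1) = 30628.
Difference: 31626 − 30628 = 998.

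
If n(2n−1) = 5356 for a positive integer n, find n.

Set n(2n−1) = 5356, giving 2n² − n − 5356 = 0.
The discriminant is 1 + 8·5356 = 42849, and √42849 = 207.
So n = (1 + 207) / 4 = 208/4 = 52.
Check: 52·(2·52 − 1) = 5356. ✓

52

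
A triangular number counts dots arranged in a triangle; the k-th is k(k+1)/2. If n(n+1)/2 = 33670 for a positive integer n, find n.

Set n(n+1)/2 = 33670, giving n² + n − 67340 = 0.
So n = (-1 + 519) / 2 = 518/2 = 259.

259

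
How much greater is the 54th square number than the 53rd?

107

n² − (n−1)² = 2n − 1, so 54² − 53² = 2·54 − 1 = 107.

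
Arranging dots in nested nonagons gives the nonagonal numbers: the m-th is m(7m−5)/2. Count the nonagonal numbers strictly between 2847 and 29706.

The n-th nonagonal number is n(7n−5)/2.
Smallest index with value > 2847: n = 29 (giving 2871).
Largest index with value < 29706: n = 92 (giving 29394).
Indices 29 through 92: 64 terms.

64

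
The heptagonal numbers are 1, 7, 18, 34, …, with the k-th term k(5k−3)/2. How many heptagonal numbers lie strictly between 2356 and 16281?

49

The n-th heptagonal number is n(5n−3)/2.
Smallest index with value > 2356: n = 32 (giving 2512).
Largest index with value < 16281: n = 80 (giving 15880).
Indices 32 through 80: 49 terms.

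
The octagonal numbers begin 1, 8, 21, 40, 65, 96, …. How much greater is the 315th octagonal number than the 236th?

130429

315·(3·315 − 2) = 297045 and 236·(3·236 − 2) = 166616.
Difference: 297045 − 166616 = 130429.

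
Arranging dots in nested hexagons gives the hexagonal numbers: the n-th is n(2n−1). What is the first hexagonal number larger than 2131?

2145

Solve n(2n−1) > 2131 for integer n.
The largest n with value ≤ 2131 is 32 (since 2016 ≤ 2131 < 2145), so the first above is n = 33, value 2145.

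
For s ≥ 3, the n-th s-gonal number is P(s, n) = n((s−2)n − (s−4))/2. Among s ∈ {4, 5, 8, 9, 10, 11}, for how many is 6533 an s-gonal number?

s = 4: P(4, 80) = 6400 and P(4, 81) = 6561; 6533 is not s-gonal.
s = 5: P(5, 66) = 6501 and P(5, 67) = 6700; 6533 is not s-gonal.
s = 8: P(8, 47) = 6533. ✓
s = 9: P(9, 43) = 6364 and P(9, 44) = 6666; 6533 is not s-gonal.
s = 10: P(10, 40) = 6280 and P(10, 41) = 6601; 6533 is not s-gonal.
s = 11: P(11, 38) = 6365 and P(11, 39) = 6708; 6533 is not s-gonal.
Hits: s ∈ {8} → 1.

1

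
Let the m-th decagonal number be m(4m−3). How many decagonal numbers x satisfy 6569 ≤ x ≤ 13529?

The n-th decagonal number is n(4n−3).
Smallest index with value ≥ 6569: n = 41 (giving 6601).
Largest index with value ≤ 13529: n = 58 (giving 13282).
Indices 41 through 58: 18 terms.

18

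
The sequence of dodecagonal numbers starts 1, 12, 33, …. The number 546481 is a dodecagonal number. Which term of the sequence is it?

331

Set n(5n−4) = 546481, giving 5n² − 4n − 546481 = 0.
So n = (4 + 3306) / 10 = 3310/10 = 331.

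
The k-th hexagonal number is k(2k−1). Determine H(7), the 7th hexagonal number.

The 7th hexagonal number is n(2n−1) with n = 7.
7·(2·7 − 1) = 7·13 = 91.

91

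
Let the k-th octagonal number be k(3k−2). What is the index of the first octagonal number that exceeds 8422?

Solve n(3n−2) > 8422 for integer n.
The largest n with value ≤ 8422 is 53 (since 8321 ≤ 8422 < 8640), so the first above is n = 54, value 8640.

54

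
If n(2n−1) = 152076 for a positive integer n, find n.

276

Set n(2n−1) = 152076, giving 2n² − n − 152076 = 0.
So n = (1 + 1103) / 4 = 1104/4 = 276.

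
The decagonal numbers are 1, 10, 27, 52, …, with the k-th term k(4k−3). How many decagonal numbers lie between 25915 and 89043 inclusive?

The n-th decagonal number is n(4n−3).
Smallest index with value ≥ 25915: n = 81 (giving 26001).
Largest index with value ≤ 89043: n = 149 (giving 88357).
Indices 81 through 149: 69 terms.

69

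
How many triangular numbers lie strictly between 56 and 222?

The n-th triangular number is n(n+1)/2.
Smallest index with value > 56: n = 11 (giving 66).
Largest index with value < 222: n = 20 (giving 210).
Indices 11 through 20: 10 terms.

10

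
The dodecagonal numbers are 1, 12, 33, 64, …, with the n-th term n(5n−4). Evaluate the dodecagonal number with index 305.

305·(5·305 − 4) = 305·1521 = 463905.

463905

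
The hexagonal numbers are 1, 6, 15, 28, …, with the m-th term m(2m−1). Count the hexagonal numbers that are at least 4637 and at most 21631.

56

The n-th hexagonal number is n(2n−1).
Smallest index with value ≥ 4637: n = 49 (giving 4753).
Largest index with value ≤ 21631: n = 104 (giving 21528).
Indices 49 through 104: 56 terms.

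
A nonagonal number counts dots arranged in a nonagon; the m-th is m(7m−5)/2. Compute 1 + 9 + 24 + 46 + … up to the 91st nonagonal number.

883246

Σ i(7i−5)/2 = (7Σi² − 5Σi) / 2 over i = 1..91.
Σi = 4186 and Σi² = 255346.
(7·255346 − 5·4186) / 2 = 1766492/2 = 883246.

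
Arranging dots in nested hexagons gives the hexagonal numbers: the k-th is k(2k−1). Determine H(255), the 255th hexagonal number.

255·(2·255 − 1) = 255·509 = 129795.

129795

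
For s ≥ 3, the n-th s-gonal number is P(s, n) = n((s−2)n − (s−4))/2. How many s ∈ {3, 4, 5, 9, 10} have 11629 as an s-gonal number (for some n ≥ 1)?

1

s = 3: P(3, 152) = 11628 and P(3, 153) = 11781; 11629 is not s-gonal.
s = 4: P(4, 107) = 11449 and P(4, 108) = 11664; 11629 is not s-gonal.
s = 5: P(5, 88) = 11572 and P(5, 89) = 11837; 11629 is not s-gonal.
s = 9: P(9, 58) = 11629. ✓
s = 10: P(10, 54) = 11502 and P(10, 55) = 11935; 11629 is not s-gonal.
Hits: s ∈ {9} → 1.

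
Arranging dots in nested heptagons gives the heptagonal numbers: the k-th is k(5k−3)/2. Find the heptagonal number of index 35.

The 35th heptagonal number is n(5n−3)/2 with n = 35.
35·(5·35 − 3)/2 = 35·172/2 = 35·86 = 3010.

3010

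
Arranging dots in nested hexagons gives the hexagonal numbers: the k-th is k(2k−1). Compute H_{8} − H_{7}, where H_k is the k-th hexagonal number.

29

Consecutive hexagonal numbers differ by 4n − 3: here 4·8 − 3 = 29.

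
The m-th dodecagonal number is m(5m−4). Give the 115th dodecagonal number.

65665

The 115th dodecagonal number is n(5n−4) with n = 115.
115·(5·115 − 4) = 115·571 = 65665.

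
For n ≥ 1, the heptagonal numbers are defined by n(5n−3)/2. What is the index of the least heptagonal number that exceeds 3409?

38

Solve n(5n−3)/2 > 3409 for integer n.
The largest n with value ≤ 3409 is 37 (since 3367 ≤ 3409 < 3553), so the first above is n = 38, value 3553.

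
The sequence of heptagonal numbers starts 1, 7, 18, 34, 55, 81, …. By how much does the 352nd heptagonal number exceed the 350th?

3507

352·(5·352 − 3)/2 = 309232 and 350·(5·350 − 3)/2 = 305725.
Difference: 309232 − 305725 = 3507.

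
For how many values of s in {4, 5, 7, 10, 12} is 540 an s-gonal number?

s = 4: P(4, 23) = 529 and P(4, 24) = 576; 540 is not s-gonal.
s = 5: P(5, 19) = 532 and P(5, 20) = 590; 540 is not s-gonal.
s = 7: P(7, 15) = 540. ✓
s = 10: P(10, 12) = 540. ✓
s = 12: P(12, 10) = 460 and P(12, 11) = 561; 540 is not s-gonal.
Hits: s ∈ {7, 10} → 2.

2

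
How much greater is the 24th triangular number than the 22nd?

24·25/2 = 300 and 22·23/2 = 253.
Difference: 300 − 253 = 47.

47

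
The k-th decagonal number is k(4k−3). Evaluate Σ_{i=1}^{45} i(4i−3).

122475

Σ i(4i−3) = 4Σi² − 3Σi over i = 1..45.
Σi = 1035 and Σi² = 31395.
4·31395 − 3·1035 = 122475.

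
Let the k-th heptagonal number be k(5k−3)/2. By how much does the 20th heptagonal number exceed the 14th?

20·(5·20 − 3)/2 = 970 and 14·(5·14 − 3)/2 = 469.
Difference: 970 − 469 = 501.

501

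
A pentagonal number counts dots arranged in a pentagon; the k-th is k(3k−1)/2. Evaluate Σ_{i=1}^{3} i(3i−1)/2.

Σ i(3i−1)/2 = (3Σi² − Σi) / 2 over i = 1..3.
Σi = 6 and Σi² = 14.
(3·14 − 1·6) / 2 = 36/2 = 18.

18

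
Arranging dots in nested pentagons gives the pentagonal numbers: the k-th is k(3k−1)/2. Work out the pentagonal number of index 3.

12

The 3rd pentagonal number is n(3n−1)/2 with n = 3.
3·(3·3 − 1)/2 = 3·8/2 = 3·4 = 12.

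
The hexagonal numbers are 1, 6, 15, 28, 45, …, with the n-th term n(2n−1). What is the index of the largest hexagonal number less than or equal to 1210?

24

Solve n(2n−1) ≤ 1210 for integer n.
n = 24 gives 1128 ≤ 1210, while n = 25 gives 1225 > 1210; so the answer is index 24.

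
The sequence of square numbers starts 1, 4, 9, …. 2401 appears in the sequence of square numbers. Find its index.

We need n² = 2401, so n = √2401 = 49.

49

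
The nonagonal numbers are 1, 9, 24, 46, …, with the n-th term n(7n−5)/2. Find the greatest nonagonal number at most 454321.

452700

Solve n(7n−5)/2 ≤ 454321 for integer n.
n = 360 gives 452700 ≤ 454321, while n = 361 gives 455221 > 454321; so the answer is 452700.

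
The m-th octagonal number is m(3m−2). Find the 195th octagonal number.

113685

The 195th octagonal number is n(3n−2) with n = 195.
195·(3·195 − 2) = 195·583 = 113685.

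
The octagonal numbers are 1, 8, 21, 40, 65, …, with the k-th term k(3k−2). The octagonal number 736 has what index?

Set n(3n−2) = 736, giving 3n² − 2n − 736 = 0.
The discriminant is 4 + 12·736 = 8836, and √8836 = 94.
So n = (2 + 94) / 6 = 96/6 = 16.
Check: 16·(3·16 − 2) = 736. ✓

16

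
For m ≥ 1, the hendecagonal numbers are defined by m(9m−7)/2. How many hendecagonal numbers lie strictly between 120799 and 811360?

261

The n-th hendecagonal number is n(9n−7)/2.
Smallest index with value > 120799: n = 165 (giving 121935).
Largest index with value < 811360: n = 425 (giving 811325).
Indices 165 through 425: 261 terms.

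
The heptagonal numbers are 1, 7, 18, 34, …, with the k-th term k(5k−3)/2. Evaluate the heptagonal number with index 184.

84364

184·(5·184 − 3)/2 = 184·917/2 = 84364.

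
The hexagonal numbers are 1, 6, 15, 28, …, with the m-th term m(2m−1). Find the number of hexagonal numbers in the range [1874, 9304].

38

The n-th hexagonal number is n(2n−1).
Smallest index with value ≥ 1874: n = 31 (giving 1891).
Largest index with value ≤ 9304: n = 68 (giving 9180).
Indices 31 through 68: 38 terms.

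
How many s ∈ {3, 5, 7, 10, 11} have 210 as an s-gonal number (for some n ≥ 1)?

s = 3: P(3, 20) = 210. ✓
s = 5: P(5, 12) = 210. ✓
s = 7: P(7, 9) = 189 and P(7, 10) = 235; 210 is not s-gonal.
s = 10: P(10, 7) = 175 and P(10, 8) = 232; 210 is not s-gonal.
s = 11: P(11, 7) = 196 and P(11, 8) = 260; 210 is not s-gonal.
Hits: s ∈ {3, 5} → 2.

2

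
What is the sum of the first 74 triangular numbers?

Σ i(i+1)/2 = (Σi² + Σi) / 2 over i = 1..74.
Σi = 2775 and Σi² = 137825.
(1·137825 + 1·2775) / 2 = 140600/2 = 70300.

70300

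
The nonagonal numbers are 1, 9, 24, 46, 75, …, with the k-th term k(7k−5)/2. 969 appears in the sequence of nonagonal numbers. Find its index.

Set n(7n−5)/2 = 969, giving 7n² − 5n − 1938 = 0.
The discriminant is 25 + 56·969 = 54289, and √54289 = 233.
So n = (5 + 233) / 14 = 238/14 = 17.
Check: 17·(7·17 − 5)/2 = 969. ✓

17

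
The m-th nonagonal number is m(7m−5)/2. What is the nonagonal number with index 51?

8976

The 51st nonagonal number is n(7n−5)/2 with n = 51.
51·(7·51 − 5)/2 = 51·352/2 = 51·176 = 8976.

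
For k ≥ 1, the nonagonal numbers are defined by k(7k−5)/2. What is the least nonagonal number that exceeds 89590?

Solve n(7n−5)/2 > 89590 for integer n.
The largest n with value ≤ 89590 is 160 (since 89200 ≤ 89590 < 90321), so the first above is n = 161, value 90321.

90321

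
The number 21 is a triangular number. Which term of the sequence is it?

Set n(n+1)/2 = 21, giving n² + n − 42 = 0.
The discriminant is 1 + 8·21 = 169, and √169 = 13.
So n = (-1 + 13) / 2 = 12/2 = 6.

6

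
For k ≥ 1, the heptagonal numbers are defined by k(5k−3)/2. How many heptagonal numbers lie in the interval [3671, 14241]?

37

The n-th heptagonal number is n(5n−3)/2.
Smallest index with value ≥ 3671: n = 39 (giving 3744).
Largest index with value ≤ 14241: n = 75 (giving 13950).
Indices 39 through 75: 37 terms.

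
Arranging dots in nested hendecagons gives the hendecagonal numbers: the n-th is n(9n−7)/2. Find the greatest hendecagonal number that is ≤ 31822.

31458

Solve n(9n−7)/2 ≤ 31822 for integer n.
n = 84 gives 31458 ≤ 31822, while n = 85 gives 32215 > 31822; so the answer is 31458.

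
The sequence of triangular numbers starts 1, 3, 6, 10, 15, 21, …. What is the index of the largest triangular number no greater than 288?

Solve n(n+1)/2 ≤ 288 for integer n.
n = 23 gives 276 ≤ 288, while n = 24 gives 300 > 288; so the answer is index 23.

23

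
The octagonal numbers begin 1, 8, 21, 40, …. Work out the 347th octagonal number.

The 347th octagonal number is n(3n−2) with n = 347.
347·(3·347 − 2) = 347·1039 = 360533.

360533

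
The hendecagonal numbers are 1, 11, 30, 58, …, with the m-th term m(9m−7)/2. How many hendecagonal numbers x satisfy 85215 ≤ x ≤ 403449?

162

The n-th hendecagonal number is n(9n−7)/2.
Smallest index with value ≥ 85215: n = 138 (giving 85215).
Largest index with value ≤ 403449: n = 299 (giving 401258).
Indices 138 through 299: 162 terms.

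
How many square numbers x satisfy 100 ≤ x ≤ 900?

21

The n-th square number is n².
Smallest index with value ≥ 100: n = 10 (giving 100).
Largest index with value ≤ 900: n = 30 (giving 900).
Indices 10 through 30: 21 terms.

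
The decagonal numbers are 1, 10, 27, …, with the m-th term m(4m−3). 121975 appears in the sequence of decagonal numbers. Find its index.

Set n(4n−3) = 121975, giving 4n² − 3n − 121975 = 0.
So n = (3 + 1397) / 8 = 1400/8 = 175.
Check: 175·(4·175 − 3) = 121975. ✓

175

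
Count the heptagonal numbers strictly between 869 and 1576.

7

The n-th heptagonal number is n(5n−3)/2.
Smallest index with value > 869: n = 19 (giving 874).
Largest index with value < 1576: n = 25 (giving 1525).
Indices 19 through 25: 7 terms.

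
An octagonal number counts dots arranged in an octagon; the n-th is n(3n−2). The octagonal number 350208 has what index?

Set n(3n−2) = 350208, giving 3n² − 2n − 350208 = 0.
The discriminant is 4 + 12·350208 = 4202500, and √4202500 = 2050.
So n = (2 + 2050) / 6 = 2052/6 = 342.

342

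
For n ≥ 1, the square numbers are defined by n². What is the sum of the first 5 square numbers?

Σ_{i=1}^{5} i² = 5·6·11/6 = 55.

55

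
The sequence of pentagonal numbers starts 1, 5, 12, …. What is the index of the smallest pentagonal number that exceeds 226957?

Solve n(3n−1)/2 > 226957 for integer n.
The largest n with value ≤ 226957 is 389 (since 226787 ≤ 226957 < 227955), so the first above is n = 390, value 227955.

390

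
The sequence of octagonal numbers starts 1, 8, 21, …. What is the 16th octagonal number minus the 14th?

16·(3·16 − 2) = 736 and 14·(3·14 − 2) = 560.
Difference: 736 − 560 = 176.

176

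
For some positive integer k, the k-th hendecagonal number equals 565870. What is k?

355

Set n(9n−7)/2 = 565870, giving 9n² − 7n − 1131740 = 0.
So n = (7 + 6383) / 18 = 6390/18 = 355.
Check: 355·(9·355 − 7)/2 = 565870. ✓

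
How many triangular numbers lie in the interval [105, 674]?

The n-th triangular number is n(n+1)/2.
Smallest index with value ≥ 105: n = 14 (giving 105).
Largest index with value ≤ 674: n = 36 (giving 666).
Indices 14 through 36: 23 terms.

23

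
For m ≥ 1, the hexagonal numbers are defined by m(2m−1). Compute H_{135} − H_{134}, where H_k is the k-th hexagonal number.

Consecutive hexagonal numbers differ by 4n − 3: here 4·135 − 3 = 537.

537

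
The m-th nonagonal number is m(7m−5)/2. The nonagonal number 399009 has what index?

338

Set n(7n−5)/2 = 399009, giving 7n² − 5n − 798018 = 0.
So n = (5 + 4727) / 14 = 4732/14 = 338.
Check: 338·(7·338 − 5)/2 = 399009. ✓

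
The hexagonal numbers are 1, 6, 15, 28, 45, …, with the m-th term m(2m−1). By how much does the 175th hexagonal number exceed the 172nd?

175·(2·175 − 1) = 61075 and 172·(2·172 − 1) = 58996.
Difference: 61075 − 58996 = 2079.

2079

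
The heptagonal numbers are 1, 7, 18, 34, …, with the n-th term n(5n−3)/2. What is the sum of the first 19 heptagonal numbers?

Σ i(5i−3)/2 = (5Σi² − 3Σi) / 2 over i = 1..19.
Σi = 190 and Σi² = 2470.
(5·2470 − 3·190) / 2 = 11780/2 = 5890.

5890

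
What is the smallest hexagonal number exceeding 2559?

2701

Solve n(2n−1) > 2559 for integer n.
The largest n with value ≤ 2559 is 36 (since 2556 ≤ 2559 < 2701), so the first above is n = 37, value 2701.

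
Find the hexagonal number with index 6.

The 6th hexagonal number is n(2n−1) with n = 6.
6·(2·6 − 1) = 6·11 = 66.

66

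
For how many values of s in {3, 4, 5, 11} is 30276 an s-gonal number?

s = 3: P(3, 245) = 30135 and P(3, 246) = 30381; 30276 is not s-gonal.
s = 4: P(4, 174) = 30276. ✓
s = 5: P(5, 142) = 30175 and P(5, 143) = 30602; 30276 is not s-gonal.
s = 11: P(11, 82) = 29971 and P(11, 83) = 30710; 30276 is not s-gonal.
Hits: s ∈ {4} → 1.

1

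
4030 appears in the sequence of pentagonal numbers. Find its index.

52

Set n(3n−1)/2 = 4030, giving 3n² − n − 8060 = 0.
The discriminant is 1 + 24·4030 = 96721, and √96721 = 311.
So n = (1 + 311) / 6 = 312/6 = 52.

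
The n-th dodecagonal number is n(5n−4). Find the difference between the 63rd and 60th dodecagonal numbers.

1833

63·(5·63 − 4) = 19593 and 60·(5·60 − 4) = 17760.
Difference: 19593 − 17760 = 1833.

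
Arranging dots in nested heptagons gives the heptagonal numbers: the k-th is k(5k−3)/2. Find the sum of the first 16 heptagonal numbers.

Σ i(5i−3)/2 = (5Σi² − 3Σi) / 2 over i = 1..16.
Σi = 136 and Σi² = 1496.
(5·1496 − 3·136) / 2 = 7072/2 = 3536.

3536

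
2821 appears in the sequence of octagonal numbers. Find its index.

Set n(3n−2) = 2821, giving 3n² − 2n − 2821 = 0.
So n = (2 + 184) / 6 = 186/6 = 31.

31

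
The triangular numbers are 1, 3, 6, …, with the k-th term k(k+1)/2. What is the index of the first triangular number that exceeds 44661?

299

Solve n(n+1)/2 > 44661 for integer n.
The largest n with value ≤ 44661 is 298 (since 44551 ≤ 44661 < 44850), so the first above is n = 299, value 44850.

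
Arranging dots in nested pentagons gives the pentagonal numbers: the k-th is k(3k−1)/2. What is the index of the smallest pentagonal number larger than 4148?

53

Solve n(3n−1)/2 > 4148 for integer n.
The largest n with value ≤ 4148 is 52 (since 4030 ≤ 4148 < 4187), so the first above is n = 53, value 4187.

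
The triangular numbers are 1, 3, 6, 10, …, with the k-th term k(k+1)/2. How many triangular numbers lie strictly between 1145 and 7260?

72

The n-th triangular number is n(n+1)/2.
Smallest index with value > 1145: n = 48 (giving 1176).
Largest index with value < 7260: n = 119 (giving 7140).
Indices 48 through 119: 72 terms.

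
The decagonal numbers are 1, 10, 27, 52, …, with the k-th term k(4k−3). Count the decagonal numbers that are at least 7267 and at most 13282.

The n-th decagonal number is n(4n−3).
Smallest index with value ≥ 7267: n = 43 (giving 7267).
Largest index with value ≤ 13282: n = 58 (giving 13282).
Indices 43 through 58: 16 terms.

16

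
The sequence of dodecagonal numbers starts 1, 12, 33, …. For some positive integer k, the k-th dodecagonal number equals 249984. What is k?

224

Set n(5n−4) = 249984, giving 5n² − 4n − 249984 = 0.
The discriminant is 16 + 20·249984 = 4999696, and √4999696 = 2236.
So n = (4 + 2236) / 10 = 2240/10 = 224.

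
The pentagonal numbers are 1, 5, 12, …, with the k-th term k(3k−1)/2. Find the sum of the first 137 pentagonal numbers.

1295061

Σ i(3i−1)/2 = (3Σi² − Σi) / 2 over i = 1..137.
Σi = 9453 and Σi² = 866525.
(3·866525 − 1·9453) / 2 = 2590122/2 = 1295061.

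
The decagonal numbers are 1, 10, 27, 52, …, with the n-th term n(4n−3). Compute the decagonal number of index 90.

32130

The 90th decagonal number is n(4n−3) with n = 90.
90·(4·90 − 3) = 90·357 = 32130.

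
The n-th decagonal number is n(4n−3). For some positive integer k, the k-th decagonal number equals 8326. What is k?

46

Set n(4n−3) = 8326, giving 4n² − 3n − 8326 = 0.
The discriminant is 9 + 16·8326 = 133225, and √133225 = 365.
So n = (3 + 365) / 8 = 368/8 = 46.
Check: 46·(4·46 − 3) = 8326. ✓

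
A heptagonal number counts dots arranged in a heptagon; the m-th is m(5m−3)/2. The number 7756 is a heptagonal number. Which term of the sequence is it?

56

Set n(5n−3)/2 = 7756, giving 5n² − 3n − 15512 = 0.
So n = (3 + 557) / 10 = 560/10 = 56.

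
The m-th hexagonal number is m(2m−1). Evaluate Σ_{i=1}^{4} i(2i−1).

50

Σ i(2i−1) = 2Σi² − Σi over i = 1..4.
Σi = 10 and Σi² = 30.
2·30 − 1·10 = 50.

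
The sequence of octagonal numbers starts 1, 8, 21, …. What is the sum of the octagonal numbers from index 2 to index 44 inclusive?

86129

Σ i(3i−2) = 3Σi² − 2Σi over i = 2..44.
Σi = 990 − 1 = 989 and Σi² = 29370 − 1 = 29369.
3·29369 − 2·989 = 86129.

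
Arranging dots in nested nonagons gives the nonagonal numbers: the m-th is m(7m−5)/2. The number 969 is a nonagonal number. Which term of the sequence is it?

17

Set n(7n−5)/2 = 969, giving 7n² − 5n − 1938 = 0.
So n = (5 + 233) / 14 = 238/14 = 17.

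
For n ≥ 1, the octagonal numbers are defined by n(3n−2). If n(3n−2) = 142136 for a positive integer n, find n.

218

Set n(3n−2) = 142136, giving 3n² − 2n − 142136 = 0.
The discriminant is 4 + 12·142136 = 1705636, and √1705636 = 1306.
So n = (2 + 1306) / 6 = 1308/6 = 218.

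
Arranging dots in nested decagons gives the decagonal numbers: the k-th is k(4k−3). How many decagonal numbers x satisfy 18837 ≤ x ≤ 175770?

The n-th decagonal number is n(4n−3).
Smallest index with value ≥ 18837: n = 69 (giving 18837).
Largest index with value ≤ 175770: n = 210 (giving 175770).
Indices 69 through 210: 142 terms.

142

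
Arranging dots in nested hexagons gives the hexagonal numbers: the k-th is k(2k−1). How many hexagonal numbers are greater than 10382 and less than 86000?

The n-th hexagonal number is n(2n−1).
Smallest index with value > 10382: n = 73 (giving 10585).
Largest index with value < 86000: n = 207 (giving 85491).
Indices 73 through 207: 135 terms.

135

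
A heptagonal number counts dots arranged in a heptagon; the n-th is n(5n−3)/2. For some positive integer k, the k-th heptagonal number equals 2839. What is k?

34

Set n(5n−3)/2 = 2839, giving 5n² − 3n − 5678 = 0.
So n = (3 + 337) / 10 = 340/10 = 34.
Check: 34·(5·34 − 3)/2 = 2839. ✓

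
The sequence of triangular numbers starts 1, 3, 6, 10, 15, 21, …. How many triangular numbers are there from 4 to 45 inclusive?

7

The n-th triangular number is n(n+1)/2.
Smallest index with value ≥ 4: n = 3 (giving 6).
Largest index with value ≤ 45: n = 9 (giving 45).
Indices 3 through 9: 7 terms.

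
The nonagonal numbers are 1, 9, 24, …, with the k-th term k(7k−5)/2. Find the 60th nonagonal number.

12450

The 60th nonagonal number is n(7n−5)/2 with n = 60.
60·(7·60 − 5)/2 = 60·415/2 = 12450.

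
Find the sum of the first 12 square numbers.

650

Σ_{i=1}^{12} i² = 12·13·25/6 = 650.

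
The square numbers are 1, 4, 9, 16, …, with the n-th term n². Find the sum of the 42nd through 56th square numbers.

Σ_{i=42}^{56} i² = 60116 − 23821 = 36295.

36295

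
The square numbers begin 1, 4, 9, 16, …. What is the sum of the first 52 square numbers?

Σ_{i=1}^{52} i² = 52·53·105/6 = 48230.

48230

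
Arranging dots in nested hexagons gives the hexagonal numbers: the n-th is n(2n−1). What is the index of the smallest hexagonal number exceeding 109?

Solve n(2n−1) > 109 for integer n.
The largest n with value ≤ 109 is 7 (since 91 ≤ 109 < 120), so the first above is n = 8, value 120.

8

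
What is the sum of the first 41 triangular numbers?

12341

Σ i(i+1)/2 = (Σi² + Σi) / 2 over i = 1..41.
Σi = 861 and Σi² = 23821.
(1·23821 + 1·861) / 2 = 24682/2 = 12341.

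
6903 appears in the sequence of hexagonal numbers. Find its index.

Set n(2n−1) = 6903, giving 2n² − n − 6903 = 0.
The discriminant is 1 + 8·6903 = 55225, and √55225 = 235.
So n = (1 + 235) / 4 = 236/4 = 59.

59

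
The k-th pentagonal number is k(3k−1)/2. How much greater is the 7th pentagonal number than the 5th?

7·(3·7 − 1)/2 = 70 and 5·(3·5 − 1)/2 = 35.
Difference: 70 − 35 = 35.

35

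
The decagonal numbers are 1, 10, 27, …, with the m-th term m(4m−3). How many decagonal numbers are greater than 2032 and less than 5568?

15

The n-th decagonal number is n(4n−3).
Smallest index with value > 2032: n = 23 (giving 2047).
Largest index with value < 5568: n = 37 (giving 5365).
Indices 23 through 37: 15 terms.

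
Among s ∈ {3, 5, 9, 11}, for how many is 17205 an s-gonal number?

1

s = 3: P(3, 185) = 17205. ✓
s = 5: P(5, 107) = 17120 and P(5, 108) = 17442; 17205 is not s-gonal.
s = 9: P(9, 70) = 16975 and P(9, 71) = 17466; 17205 is not s-gonal.
s = 11: P(11, 62) = 17081 and P(11, 63) = 17640; 17205 is not s-gonal.
Hits: s ∈ {3} → 1.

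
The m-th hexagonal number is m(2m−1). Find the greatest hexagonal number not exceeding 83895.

Solve n(2n−1) ≤ 83895 for integer n.
n = 205 gives 83845 ≤ 83895, while n = 206 gives 84666 > 83895; so the answer is 83845.

83845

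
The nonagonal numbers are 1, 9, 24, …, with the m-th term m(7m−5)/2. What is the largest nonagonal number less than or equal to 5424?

5226

Solve n(7n−5)/2 ≤ 5424 for integer n.
n = 39 gives 5226 ≤ 5424, while n = 40 gives 5500 > 5424; so the answer is 5226.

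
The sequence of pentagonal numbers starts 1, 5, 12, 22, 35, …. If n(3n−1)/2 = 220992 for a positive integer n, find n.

Set n(3n−1)/2 = 220992, giving 3n² − n − 441984 = 0.
The discriminant is 1 + 24·220992 = 5303809, and √5303809 = 2303.
So n = (1 + 2303) / 6 = 2304/6 = 384.
Check: 384·(3·384 − 1)/2 = 220992. ✓

384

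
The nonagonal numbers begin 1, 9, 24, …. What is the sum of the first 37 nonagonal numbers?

Σ i(7i−5)/2 = (7Σi² − 5Σi) / 2 over i = 1..37.
Σi = 703 and Σi² = 17575.
(7·17575 − 5·703) / 2 = 119510/2 = 59755.

59755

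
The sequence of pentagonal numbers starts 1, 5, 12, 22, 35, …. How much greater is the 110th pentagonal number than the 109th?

328

Consecutive pentagonal numbers differ by 3n − 2: here 3·110 − 2 = 328.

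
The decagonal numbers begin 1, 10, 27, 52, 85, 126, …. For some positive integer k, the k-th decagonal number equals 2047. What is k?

23

Set n(4n−3) = 2047, giving 4n² − 3n − 2047 = 0.
The discriminant is 9 + 16·2047 = 32761, and √32761 = 181.
So n = (3 + 181) / 8 = 184/8 = 23.
Check: 23·(4·23 − 3) = 2047. ✓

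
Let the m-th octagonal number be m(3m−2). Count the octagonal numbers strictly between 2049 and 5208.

The n-th octagonal number is n(3n−2).
Smallest index with value > 2049: n = 27 (giving 2133).
Largest index with value < 5208: n = 41 (giving 4961).
Indices 27 through 41: 15 terms.

15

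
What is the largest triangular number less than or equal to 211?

Solve n(n+1)/2 ≤ 211 for integer n.
n = 20 gives 210 ≤ 211, while n = 21 gives 231 > 211; so the answer is 210.

210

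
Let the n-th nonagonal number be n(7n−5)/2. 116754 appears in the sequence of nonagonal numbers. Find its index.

Set n(7n−5)/2 = 116754, giving 7n² − 5n − 233508 = 0.
So n = (5 + 2557) / 14 = 2562/14 = 183.

183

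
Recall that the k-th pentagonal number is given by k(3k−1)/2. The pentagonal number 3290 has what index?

47

Set n(3n−1)/2 = 3290, giving 3n² − n − 6580 = 0.
The discriminant is 1 + 24·3290 = 78961, and √78961 = 281.
So n = (1 + 281) / 6 = 282/6 = 47.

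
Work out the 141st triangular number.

10011

The 141st triangular number is n(n+1)/2 with n = 141.
141·142/2 = 20022/2 = 10011.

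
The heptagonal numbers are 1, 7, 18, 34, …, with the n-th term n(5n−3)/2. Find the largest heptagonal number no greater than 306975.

Solve n(5n−3)/2 ≤ 306975 for integer n.
n = 350 gives 305725 ≤ 306975, while n = 351 gives 307476 > 306975; so the answer is 305725.

305725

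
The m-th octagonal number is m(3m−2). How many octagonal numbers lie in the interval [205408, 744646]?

The n-th octagonal number is n(3n−2).
Smallest index with value ≥ 205408: n = 262 (giving 205408).
Largest index with value ≤ 744646: n = 498 (giving 743016).
Indices 262 through 498: 237 terms.

237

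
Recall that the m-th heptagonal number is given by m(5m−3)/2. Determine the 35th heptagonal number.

3010

The 35th heptagonal number is n(5n−3)/2 with n = 35.
35·(5·35 − 3)/2 = 35·172/2 = 35·86 = 3010.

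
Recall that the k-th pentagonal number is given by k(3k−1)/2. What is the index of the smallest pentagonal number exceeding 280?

14

Solve n(3n−1)/2 > 280 for integer n.
The largest n with value ≤ 280 is 13 (since 247 ≤ 280 < 287), so the first above is n = 14, value 287.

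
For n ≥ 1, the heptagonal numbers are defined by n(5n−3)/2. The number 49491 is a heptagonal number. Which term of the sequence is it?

141

Set n(5n−3)/2 = 49491, giving 5n² − 3n − 98982 = 0.
The discriminant is 9 + 40·49491 = 1979649, and √1979649 = 1407.
So n = (3 + 1407) / 10 = 1410/10 = 141.
Check: 141·(5·141 − 3)/2 = 49491. ✓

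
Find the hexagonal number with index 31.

1891

The 31st hexagonal number is n(2n−1) with n = 31.
31·(2·31 − 1) = 31·61 = 1891.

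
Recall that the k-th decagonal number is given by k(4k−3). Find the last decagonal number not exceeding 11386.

11077

Solve n(4n−3) ≤ 11386 for integer n.
n = 53 gives 11077 ≤ 11386, while n = 54 gives 11502 > 11386; so the answer is 11077.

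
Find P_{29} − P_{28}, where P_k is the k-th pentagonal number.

Consecutive pentagonal numbers differ by 3n − 2: here 3·29 − 2 = 85.

85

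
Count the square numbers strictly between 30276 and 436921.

The n-th square number is n².
Smallest index with value > 30276: n = 175 (giving 30625).
Largest index with value < 436921: n = 660 (giving 435600).
Indices 175 through 660: 486 terms.

486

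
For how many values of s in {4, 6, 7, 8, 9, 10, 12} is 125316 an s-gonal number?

s = 4: P(4, 354) = 125316. ✓
s = 6: P(6, 250) = 124750 and P(6, 251) = 125751; 125316 is not s-gonal.
s = 7: P(7, 224) = 125104 and P(7, 225) = 126225; 125316 is not s-gonal.
s = 8: P(8, 204) = 124440 and P(8, 205) = 125665; 125316 is not s-gonal.
s = 9: P(9, 189) = 124551 and P(9, 190) = 125875; 125316 is not s-gonal.
s = 10: P(10, 177) = 124785 and P(10, 178) = 126202; 125316 is not s-gonal.
s = 12: P(12, 158) = 124188 and P(12, 159) = 125769; 125316 is not s-gonal.
Hits: s ∈ {4} → 1.

1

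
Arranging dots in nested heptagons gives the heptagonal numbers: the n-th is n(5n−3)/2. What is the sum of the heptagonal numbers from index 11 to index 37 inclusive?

Σ i(5i−3)/2 = (5Σi² − 3Σi) / 2 over i = 11..37.
Σi = 703 − 55 = 648 and Σi² = 17575 − 385 = 17190.
(5·17190 − 3·648) / 2 = 84006/2 = 42003.

42003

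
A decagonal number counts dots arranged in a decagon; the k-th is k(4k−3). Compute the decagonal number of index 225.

The 225th decagonal number is n(4n−3) with n = 225.
225·(4·225 − 3) = 225·897 = 201825.

201825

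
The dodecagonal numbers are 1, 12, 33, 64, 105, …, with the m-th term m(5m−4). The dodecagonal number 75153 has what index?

123

Set n(5n−4) = 75153, giving 5n² − 4n − 75153 = 0.
The discriminant is 16 + 20·75153 = 1503076, and √1503076 = 1226.
So n = (4 + 1226) / 10 = 1230/10 = 123.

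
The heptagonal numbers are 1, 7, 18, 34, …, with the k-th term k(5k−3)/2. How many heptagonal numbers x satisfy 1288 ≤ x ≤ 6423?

28

The n-th heptagonal number is n(5n−3)/2.
Smallest index with value ≥ 1288: n = 23 (giving 1288).
Largest index with value ≤ 6423: n = 50 (giving 6175).
Indices 23 through 50: 28 terms.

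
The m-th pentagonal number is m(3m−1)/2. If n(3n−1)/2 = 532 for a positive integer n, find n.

Set n(3n−1)/2 = 532, giving 3n² − n − 1064 = 0.
So n = (1 + 113) / 6 = 114/6 = 19.

19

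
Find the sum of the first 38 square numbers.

19019

Σ_{i=1}^{38} i² = 38·39·77/6 = 19019.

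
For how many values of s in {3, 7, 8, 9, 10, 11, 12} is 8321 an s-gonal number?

1

s = 3: P(3, 128) = 8256 and P(3, 129) = 8385; 8321 is not s-gonal.
s = 7: P(7, 57) = 8037 and P(7, 58) = 8323; 8321 is not s-gonal.
s = 8: P(8, 53) = 8321. ✓
s = 9: P(9, 49) = 8281 and P(9, 50) = 8625; 8321 is not s-gonal.
s = 10: P(10, 45) = 7965 and P(10, 46) = 8326; 8321 is not s-gonal.
s = 11: P(11, 43) = 8170 and P(11, 44) = 8558; 8321 is not s-gonal.
s = 12: P(12, 41) = 8241 and P(12, 42) = 8652; 8321 is not s-gonal.
Hits: s ∈ {8} → 1.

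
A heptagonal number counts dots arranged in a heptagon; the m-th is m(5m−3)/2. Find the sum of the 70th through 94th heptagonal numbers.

420425

Σ i(5i−3)/2 = (5Σi² − 3Σi) / 2 over i = 70..94.
Σi = 4465 − 2415 = 2050 and Σi² = 281295 − 111895 = 169400.
(5·169400 − 3·2050) / 2 = 840850/2 = 420425.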